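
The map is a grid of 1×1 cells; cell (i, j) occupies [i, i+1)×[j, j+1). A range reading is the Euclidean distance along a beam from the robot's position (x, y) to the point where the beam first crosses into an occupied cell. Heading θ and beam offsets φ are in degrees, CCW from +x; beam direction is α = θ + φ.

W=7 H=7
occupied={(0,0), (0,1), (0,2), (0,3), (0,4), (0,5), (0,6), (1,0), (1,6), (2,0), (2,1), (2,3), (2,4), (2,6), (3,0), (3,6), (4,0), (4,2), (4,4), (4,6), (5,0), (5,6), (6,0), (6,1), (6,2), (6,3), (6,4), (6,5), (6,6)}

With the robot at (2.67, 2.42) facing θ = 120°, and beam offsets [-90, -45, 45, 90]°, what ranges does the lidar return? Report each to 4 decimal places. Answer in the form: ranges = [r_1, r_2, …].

ranges = [3.8452, 0.6005, 1.7289, 1.9283]

beam 1: φ=-90°, α=30°
  dir = (cos 30°, sin 30°) = (0.8660, 0.5000); from cell (2,2)
  next x-line at t=0.3811, next y-line at t=1.1600; Δt_x=1.1547, Δt_y=2.0000
    x: enter (3,2) at t=0.3811
    y: enter (3,3) at t=1.1600
    x: enter (4,3) at t=1.5358
    x: enter (5,3) at t=2.6905
    y: enter (5,4) at t=3.1600
    x: enter (6,4) at t=3.8452 ← occupied
  → r_1 = 3.8452
beam 2: φ=-45°, α=75°
  dir = (cos 75°, sin 75°) = (0.2588, 0.9659); from cell (2,2)
  next x-line at t=1.2750, next y-line at t=0.6005; Δt_x=3.8637, Δt_y=1.0353
    y: enter (2,3) at t=0.6005 ← occupied
  → r_2 = 0.6005
beam 3: φ=45°, α=165°
  dir = (cos 165°, sin 165°) = (-0.9659, 0.2588); from cell (2,2)
  next x-line at t=0.6936, next y-line at t=2.2409; Δt_x=1.0353, Δt_y=3.8637
    x: enter (1,2) at t=0.6936
    x: enter (0,2) at t=1.7289 ← occupied
  → r_3 = 1.7289
beam 4: φ=90°, α=210°
  dir = (cos 210°, sin 210°) = (-0.8660, -0.5000); from cell (2,2)
  next x-line at t=0.7736, next y-line at t=0.8400; Δt_x=1.1547, Δt_y=2.0000
    x: enter (1,2) at t=0.7736
    y: enter (1,1) at t=0.8400
    x: enter (0,1) at t=1.9283 ← occupied
  → r_4 = 1.9283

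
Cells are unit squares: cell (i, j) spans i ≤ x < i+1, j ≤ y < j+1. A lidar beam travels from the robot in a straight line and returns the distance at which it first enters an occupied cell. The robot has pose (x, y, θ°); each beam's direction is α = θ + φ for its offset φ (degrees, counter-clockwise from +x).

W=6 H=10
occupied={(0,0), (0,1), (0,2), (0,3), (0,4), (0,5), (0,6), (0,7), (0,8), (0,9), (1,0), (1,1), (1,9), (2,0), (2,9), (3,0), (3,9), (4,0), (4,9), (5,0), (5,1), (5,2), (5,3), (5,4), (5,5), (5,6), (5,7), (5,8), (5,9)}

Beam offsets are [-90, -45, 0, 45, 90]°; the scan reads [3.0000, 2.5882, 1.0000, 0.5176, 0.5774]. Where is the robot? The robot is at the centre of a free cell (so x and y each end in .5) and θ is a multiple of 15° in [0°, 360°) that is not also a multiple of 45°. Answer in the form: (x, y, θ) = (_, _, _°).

(x, y, θ) = (4.5, 3.5, 300°)

The pose lattice has 31·16 = 496 candidates. Test each by forward raycasting.
  (3.5, 8.5, 120°): beam 1 = 1.0000 ≠ 3.0000 ✗
  (2.5, 7.5, 285°): beam 1 = 1.5529 ≠ 3.0000 ✗
  (4.5, 4.5, 345°): beam 1 = 3.6235 ≠ 3.0000 ✗
  (3.5, 2.5, 150°): beam 2 = 6.7293 ≠ 2.5882 ✗
  …
  (4.5, 3.5, 300°): r_1=3.0000, r_2=2.5882, r_3=1.0000, r_4=0.5176, r_5=0.5774 — all match ✓
Unique over the lattice → pose = (4.5, 3.5, 300°).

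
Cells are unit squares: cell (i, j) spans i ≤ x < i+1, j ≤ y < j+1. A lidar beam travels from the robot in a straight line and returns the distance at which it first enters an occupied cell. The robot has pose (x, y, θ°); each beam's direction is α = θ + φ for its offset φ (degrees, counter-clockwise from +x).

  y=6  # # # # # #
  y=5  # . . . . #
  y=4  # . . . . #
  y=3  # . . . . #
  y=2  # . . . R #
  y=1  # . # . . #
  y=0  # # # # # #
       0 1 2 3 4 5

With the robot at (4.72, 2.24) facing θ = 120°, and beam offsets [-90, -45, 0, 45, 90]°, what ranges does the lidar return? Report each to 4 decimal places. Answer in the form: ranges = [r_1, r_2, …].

beam 1: φ=-90°, α=30°
  direction (0.8660, 0.5000); cell (4,2); t to first gridline: x 0.3233, y 1.5200 (then +1.1547 / +2.0000)
    (5,2) via x @ 0.3233  # hit
  → r_1 = 0.3233
beam 2: φ=-45°, α=75°
  direction (0.2588, 0.9659); cell (4,2); t to first gridline: x 1.0818, y 0.7868 (then +3.8637 / +1.0353)
    (4,3) via y @ 0.7868
    (5,3) via x @ 1.0818  # hit
  → r_2 = 1.0818
beam 3: φ=0°, α=120°
  direction (-0.5000, 0.8660); cell (4,2); t to first gridline: x 1.4400, y 0.8776 (then +2.0000 / +1.1547)
    (4,3) via y @ 0.8776
    (3,3) via x @ 1.4400
    (3,4) via y @ 2.0323
    (3,5) via y @ 3.1870
    (2,5) via x @ 3.4400
    (2,6) via y @ 4.3417  # hit
  → r_3 = 4.3417
beam 4: φ=45°, α=165°
  direction (-0.9659, 0.2588); cell (4,2); t to first gridline: x 0.7454, y 2.9364 (then +1.0353 / +3.8637)
    (3,2) via x @ 0.7454
    (2,2) via x @ 1.7807
    (1,2) via x @ 2.8160
    (1,3) via y @ 2.9364
    (0,3) via x @ 3.8512  # hit
  → r_4 = 3.8512
beam 5: φ=90°, α=210°
  direction (-0.8660, -0.5000); cell (4,2); t to first gridline: x 0.8314, y 0.4800 (then +1.1547 / +2.0000)
    (4,1) via y @ 0.4800
    (3,1) via x @ 0.8314
    (2,1) via x @ 1.9861  # hit
  → r_5 = 1.9861

ranges = [0.3233, 1.0818, 4.3417, 3.8512, 1.9861]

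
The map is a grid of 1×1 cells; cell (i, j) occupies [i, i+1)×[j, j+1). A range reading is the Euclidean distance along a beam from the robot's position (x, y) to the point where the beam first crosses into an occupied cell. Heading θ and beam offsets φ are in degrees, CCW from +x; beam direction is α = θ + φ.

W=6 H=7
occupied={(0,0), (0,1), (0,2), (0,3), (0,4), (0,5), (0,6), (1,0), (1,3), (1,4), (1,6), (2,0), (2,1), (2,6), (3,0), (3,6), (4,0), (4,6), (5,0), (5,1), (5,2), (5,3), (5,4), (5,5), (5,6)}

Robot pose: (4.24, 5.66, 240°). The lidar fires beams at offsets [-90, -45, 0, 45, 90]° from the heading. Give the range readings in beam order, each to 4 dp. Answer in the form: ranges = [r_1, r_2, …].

beam 1: φ=-90°, α=150°
  d=(-0.8660,0.5000)  start (4,5)  tX=0.2771 tY=0.6800  stride 1/|dx|=1.1547 1/|dy|=2.0000
    cross x-line → (3,5), t=0.2771
    cross y-line → (3,6), t=0.6800 (wall)
  → r_1 = 0.6800
beam 2: φ=-45°, α=195°
  d=(-0.9659,-0.2588)  start (4,5)  tX=0.2485 tY=2.5500  stride 1/|dx|=1.0353 1/|dy|=3.8637
    cross x-line → (3,5), t=0.2485
    cross x-line → (2,5), t=1.2837
    cross x-line → (1,5), t=2.3190
    cross y-line → (1,4), t=2.5500 (wall)
  → r_2 = 2.5500
beam 3: φ=0°, α=240°
  d=(-0.5000,-0.8660)  start (4,5)  tX=0.4800 tY=0.7621  stride 1/|dx|=2.0000 1/|dy|=1.1547
    cross x-line → (3,5), t=0.4800
    cross y-line → (3,4), t=0.7621
    cross y-line → (3,3), t=1.9168
    cross x-line → (2,3), t=2.4800
    cross y-line → (2,2), t=3.0715
    cross y-line → (2,1), t=4.2262 (wall)
  → r_3 = 4.2262
beam 4: φ=45°, α=285°
  d=(0.2588,-0.9659)  start (4,5)  tX=2.9364 tY=0.6833  stride 1/|dx|=3.8637 1/|dy|=1.0353
    cross y-line → (4,4), t=0.6833
    cross y-line → (4,3), t=1.7186
    cross y-line → (4,2), t=2.7538
    cross x-line → (5,2), t=2.9364 (wall)
  → r_4 = 2.9364
beam 5: φ=90°, α=330°
  d=(0.8660,-0.5000)  start (4,5)  tX=0.8776 tY=1.3200  stride 1/|dx|=1.1547 1/|dy|=2.0000
    cross x-line → (5,5), t=0.8776 (wall)
  → r_5 = 0.8776

ranges = [0.6800, 2.5500, 4.2262, 2.9364, 0.8776]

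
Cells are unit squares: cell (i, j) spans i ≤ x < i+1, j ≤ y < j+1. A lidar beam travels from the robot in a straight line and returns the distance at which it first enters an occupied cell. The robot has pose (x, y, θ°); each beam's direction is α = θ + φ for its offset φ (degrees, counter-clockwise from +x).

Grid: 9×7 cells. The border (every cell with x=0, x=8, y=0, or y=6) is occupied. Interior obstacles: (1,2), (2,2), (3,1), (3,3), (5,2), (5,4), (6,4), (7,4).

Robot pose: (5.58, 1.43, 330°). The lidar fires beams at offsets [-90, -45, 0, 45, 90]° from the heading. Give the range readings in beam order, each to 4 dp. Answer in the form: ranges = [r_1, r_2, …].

ranges = [0.4965, 0.4452, 0.8600, 2.5054, 0.6582]

beam 1: φ=-90°, α=240°
  cosα=-0.5000 sinα=-0.8660 | (5,1) | tMaxX 1.1600 tMaxY 0.4965 | tΔX 2.0000 tΔY 1.1547
    t=0.4965 [y] (5,0) — stop
  → r_1 = 0.4965
beam 2: φ=-45°, α=285°
  cosα=0.2588 sinα=-0.9659 | (5,1) | tMaxX 1.6228 tMaxY 0.4452 | tΔX 3.8637 tΔY 1.0353
    t=0.4452 [y] (5,0) — stop
  → r_2 = 0.4452
beam 3: φ=0°, α=330°
  cosα=0.8660 sinα=-0.5000 | (5,1) | tMaxX 0.4850 tMaxY 0.8600 | tΔX 1.1547 tΔY 2.0000
    t=0.4850 [x] (6,1)
    t=0.8600 [y] (6,0) — stop
  → r_3 = 0.8600
beam 4: φ=45°, α=15°
  cosα=0.9659 sinα=0.2588 | (5,1) | tMaxX 0.4348 tMaxY 2.2023 | tΔX 1.0353 tΔY 3.8637
    t=0.4348 [x] (6,1)
    t=1.4701 [x] (7,1)
    t=2.2023 [y] (7,2)
    t=2.5054 [x] (8,2) — stop
  → r_4 = 2.5054
beam 5: φ=90°, α=60°
  cosα=0.5000 sinα=0.8660 | (5,1) | tMaxX 0.8400 tMaxY 0.6582 | tΔX 2.0000 tΔY 1.1547
    t=0.6582 [y] (5,2) — stop
  → r_5 = 0.6582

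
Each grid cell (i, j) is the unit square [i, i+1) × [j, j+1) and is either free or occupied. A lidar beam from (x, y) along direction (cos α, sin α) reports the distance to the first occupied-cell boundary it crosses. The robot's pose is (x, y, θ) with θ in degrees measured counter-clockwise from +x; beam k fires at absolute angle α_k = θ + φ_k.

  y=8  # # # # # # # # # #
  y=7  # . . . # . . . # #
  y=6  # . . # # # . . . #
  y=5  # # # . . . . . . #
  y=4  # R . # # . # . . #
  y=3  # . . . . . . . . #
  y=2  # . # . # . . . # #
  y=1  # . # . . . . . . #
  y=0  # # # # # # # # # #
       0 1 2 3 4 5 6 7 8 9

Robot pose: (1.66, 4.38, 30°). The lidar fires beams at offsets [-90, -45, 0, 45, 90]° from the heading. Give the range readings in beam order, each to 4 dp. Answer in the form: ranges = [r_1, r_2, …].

ranges = [1.5935, 1.3873, 1.2400, 0.6419, 0.7159]

beam 1: φ=-90°, α=300°
  cosα=0.5000 sinα=-0.8660 | (1,4) | tMaxX 0.6800 tMaxY 0.4388 | tΔX 2.0000 tΔY 1.1547
    t=0.4388 [y] (1,3)
    t=0.6800 [x] (2,3)
    t=1.5935 [y] (2,2) — stop
  → r_1 = 1.5935
beam 2: φ=-45°, α=345°
  cosα=0.9659 sinα=-0.2588 | (1,4) | tMaxX 0.3520 tMaxY 1.4682 | tΔX 1.0353 tΔY 3.8637
    t=0.3520 [x] (2,4)
    t=1.3873 [x] (3,4) — stop
  → r_2 = 1.3873
beam 3: φ=0°, α=30°
  cosα=0.8660 sinα=0.5000 | (1,4) | tMaxX 0.3926 tMaxY 1.2400 | tΔX 1.1547 tΔY 2.0000
    t=0.3926 [x] (2,4)
    t=1.2400 [y] (2,5) — stop
  → r_3 = 1.2400
beam 4: φ=45°, α=75°
  cosα=0.2588 sinα=0.9659 | (1,4) | tMaxX 1.3137 tMaxY 0.6419 | tΔX 3.8637 tΔY 1.0353
    t=0.6419 [y] (1,5) — stop
  → r_4 = 0.6419
beam 5: φ=90°, α=120°
  cosα=-0.5000 sinα=0.8660 | (1,4) | tMaxX 1.3200 tMaxY 0.7159 | tΔX 2.0000 tΔY 1.1547
    t=0.7159 [y] (1,5) — stop
  → r_5 = 0.7159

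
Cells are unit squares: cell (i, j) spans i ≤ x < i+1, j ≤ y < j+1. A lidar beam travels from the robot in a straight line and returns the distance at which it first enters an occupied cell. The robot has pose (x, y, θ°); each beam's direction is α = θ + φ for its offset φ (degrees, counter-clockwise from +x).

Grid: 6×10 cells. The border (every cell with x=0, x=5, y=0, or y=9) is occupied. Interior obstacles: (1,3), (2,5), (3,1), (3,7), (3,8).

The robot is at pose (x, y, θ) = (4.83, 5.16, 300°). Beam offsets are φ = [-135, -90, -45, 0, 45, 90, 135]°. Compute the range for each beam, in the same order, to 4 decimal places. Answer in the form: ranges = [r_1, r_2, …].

ranges = [1.8946, 3.2678, 3.2715, 0.3400, 0.1760, 0.1963, 0.6568]

beam 1: φ=-135°, α=165°
  direction (-0.9659, 0.2588); cell (4,5); t to first gridline: x 0.8593, y 3.2455 (then +1.0353 / +3.8637)
    (3,5) via x @ 0.8593
    (2,5) via x @ 1.8946  # hit
  → r_1 = 1.8946
beam 2: φ=-90°, α=210°
  direction (-0.8660, -0.5000); cell (4,5); t to first gridline: x 0.9584, y 0.3200 (then +1.1547 / +2.0000)
    (4,4) via y @ 0.3200
    (3,4) via x @ 0.9584
    (2,4) via x @ 2.1131
    (2,3) via y @ 2.3200
    (1,3) via x @ 3.2678  # hit
  → r_2 = 3.2678
beam 3: φ=-45°, α=255°
  direction (-0.2588, -0.9659); cell (4,5); t to first gridline: x 3.2069, y 0.1656 (then +3.8637 / +1.0353)
    (4,4) via y @ 0.1656
    (4,3) via y @ 1.2009
    (4,2) via y @ 2.2362
    (3,2) via x @ 3.2069
    (3,1) via y @ 3.2715  # hit
  → r_3 = 3.2715
beam 4: φ=0°, α=300°
  direction (0.5000, -0.8660); cell (4,5); t to first gridline: x 0.3400, y 0.1848 (then +2.0000 / +1.1547)
    (4,4) via y @ 0.1848
    (5,4) via x @ 0.3400  # hit
  → r_4 = 0.3400
beam 5: φ=45°, α=345°
  direction (0.9659, -0.2588); cell (4,5); t to first gridline: x 0.1760, y 0.6182 (then +1.0353 / +3.8637)
    (5,5) via x @ 0.1760  # hit
  → r_5 = 0.1760
beam 6: φ=90°, α=30°
  direction (0.8660, 0.5000); cell (4,5); t to first gridline: x 0.1963, y 1.6800 (then +1.1547 / +2.0000)
    (5,5) via x @ 0.1963  # hit
  → r_6 = 0.1963
beam 7: φ=135°, α=75°
  direction (0.2588, 0.9659); cell (4,5); t to first gridline: x 0.6568, y 0.8696 (then +3.8637 / +1.0353)
    (5,5) via x @ 0.6568  # hit
  → r_7 = 0.6568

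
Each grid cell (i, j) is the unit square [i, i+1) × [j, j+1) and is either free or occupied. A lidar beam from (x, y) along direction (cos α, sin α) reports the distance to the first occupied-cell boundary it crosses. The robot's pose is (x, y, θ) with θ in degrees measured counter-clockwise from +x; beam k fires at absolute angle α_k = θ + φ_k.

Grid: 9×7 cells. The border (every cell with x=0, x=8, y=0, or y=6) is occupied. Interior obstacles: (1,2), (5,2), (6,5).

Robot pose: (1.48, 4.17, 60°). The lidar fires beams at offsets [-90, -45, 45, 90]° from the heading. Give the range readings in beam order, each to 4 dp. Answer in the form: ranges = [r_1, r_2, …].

beam 1: φ=-90°, α=330°
  d=(0.8660,-0.5000)  start (1,4)  tX=0.6004 tY=0.3400  stride 1/|dx|=1.1547 1/|dy|=2.0000
    cross y-line → (1,3), t=0.3400
    cross x-line → (2,3), t=0.6004
    cross x-line → (3,3), t=1.7551
    cross y-line → (3,2), t=2.3400
    cross x-line → (4,2), t=2.9098
    cross x-line → (5,2), t=4.0645 (wall)
  → r_1 = 4.0645
beam 2: φ=-45°, α=15°
  d=(0.9659,0.2588)  start (1,4)  tX=0.5383 tY=3.2069  stride 1/|dx|=1.0353 1/|dy|=3.8637
    cross x-line → (2,4), t=0.5383
    cross x-line → (3,4), t=1.5736
    cross x-line → (4,4), t=2.6089
    cross y-line → (4,5), t=3.2069
    cross x-line → (5,5), t=3.6442
    cross x-line → (6,5), t=4.6794 (wall)
  → r_2 = 4.6794
beam 3: φ=45°, α=105°
  d=(-0.2588,0.9659)  start (1,4)  tX=1.8546 tY=0.8593  stride 1/|dx|=3.8637 1/|dy|=1.0353
    cross y-line → (1,5), t=0.8593
    cross x-line → (0,5), t=1.8546 (wall)
  → r_3 = 1.8546
beam 4: φ=90°, α=150°
  d=(-0.8660,0.5000)  start (1,4)  tX=0.5543 tY=1.6600  stride 1/|dx|=1.1547 1/|dy|=2.0000
    cross x-line → (0,4), t=0.5543 (wall)
  → r_4 = 0.5543

ranges = [4.0645, 4.6794, 1.8546, 0.5543]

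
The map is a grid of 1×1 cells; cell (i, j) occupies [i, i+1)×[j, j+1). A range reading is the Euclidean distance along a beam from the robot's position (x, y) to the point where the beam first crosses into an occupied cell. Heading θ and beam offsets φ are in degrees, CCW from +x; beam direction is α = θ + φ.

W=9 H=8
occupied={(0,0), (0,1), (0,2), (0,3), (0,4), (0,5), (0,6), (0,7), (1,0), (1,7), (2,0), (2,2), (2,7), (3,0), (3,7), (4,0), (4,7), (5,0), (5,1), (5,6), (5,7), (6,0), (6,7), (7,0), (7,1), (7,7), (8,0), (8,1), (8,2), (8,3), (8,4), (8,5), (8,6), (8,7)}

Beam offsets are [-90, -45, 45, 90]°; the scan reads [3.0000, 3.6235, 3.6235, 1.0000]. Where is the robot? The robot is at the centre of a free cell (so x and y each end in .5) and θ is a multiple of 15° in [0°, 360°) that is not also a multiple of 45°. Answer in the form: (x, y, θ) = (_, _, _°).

(x, y, θ) = (4.5, 5.5, 330°)

The pose lattice has 38·16 = 608 candidates. Test each by forward raycasting.
  (1.5, 4.5, 330°): beam 1 = 1.0000 ≠ 3.0000 ✗
  (1.5, 2.5, 210°): beam 1 = 1.0000 ≠ 3.0000 ✗
  (4.5, 6.5, 255°): beam 1 = 1.9319 ≠ 3.0000 ✗
  …
  (4.5, 5.5, 330°): r_1=3.0000, r_2=3.6235, r_3=3.6235, r_4=1.0000 — all match ✓
No second candidate reproduces the full scan.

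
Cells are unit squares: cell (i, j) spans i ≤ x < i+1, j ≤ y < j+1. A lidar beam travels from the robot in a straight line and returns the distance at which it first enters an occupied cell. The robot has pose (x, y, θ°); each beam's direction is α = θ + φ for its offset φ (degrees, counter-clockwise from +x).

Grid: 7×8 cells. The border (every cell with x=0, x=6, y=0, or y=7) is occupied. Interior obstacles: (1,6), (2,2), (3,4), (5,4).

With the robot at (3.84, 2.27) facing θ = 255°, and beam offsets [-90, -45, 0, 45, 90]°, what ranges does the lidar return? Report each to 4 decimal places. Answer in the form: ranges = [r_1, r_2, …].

beam 1: φ=-90°, α=165°
  d=(-0.9659,0.2588)  start (3,2)  tX=0.8696 tY=2.8205  stride 1/|dx|=1.0353 1/|dy|=3.8637
    cross x-line → (2,2), t=0.8696 (wall)
  → r_1 = 0.8696
beam 2: φ=-45°, α=210°
  d=(-0.8660,-0.5000)  start (3,2)  tX=0.9699 tY=0.5400  stride 1/|dx|=1.1547 1/|dy|=2.0000
    cross y-line → (3,1), t=0.5400
    cross x-line → (2,1), t=0.9699
    cross x-line → (1,1), t=2.1246
    cross y-line → (1,0), t=2.5400 (wall)
  → r_2 = 2.5400
beam 3: φ=0°, α=255°
  d=(-0.2588,-0.9659)  start (3,2)  tX=3.2455 tY=0.2795  stride 1/|dx|=3.8637 1/|dy|=1.0353
    cross y-line → (3,1), t=0.2795
    cross y-line → (3,0), t=1.3148 (wall)
  → r_3 = 1.3148
beam 4: φ=45°, α=300°
  d=(0.5000,-0.8660)  start (3,2)  tX=0.3200 tY=0.3118  stride 1/|dx|=2.0000 1/|dy|=1.1547
    cross y-line → (3,1), t=0.3118
    cross x-line → (4,1), t=0.3200
    cross y-line → (4,0), t=1.4665 (wall)
  → r_4 = 1.4665
beam 5: φ=90°, α=345°
  d=(0.9659,-0.2588)  start (3,2)  tX=0.1656 tY=1.0432  stride 1/|dx|=1.0353 1/|dy|=3.8637
    cross x-line → (4,2), t=0.1656
    cross y-line → (4,1), t=1.0432
    cross x-line → (5,1), t=1.2009
    cross x-line → (6,1), t=2.2362 (wall)
  → r_5 = 2.2362

ranges = [0.8696, 2.5400, 1.3148, 1.4665, 2.2362]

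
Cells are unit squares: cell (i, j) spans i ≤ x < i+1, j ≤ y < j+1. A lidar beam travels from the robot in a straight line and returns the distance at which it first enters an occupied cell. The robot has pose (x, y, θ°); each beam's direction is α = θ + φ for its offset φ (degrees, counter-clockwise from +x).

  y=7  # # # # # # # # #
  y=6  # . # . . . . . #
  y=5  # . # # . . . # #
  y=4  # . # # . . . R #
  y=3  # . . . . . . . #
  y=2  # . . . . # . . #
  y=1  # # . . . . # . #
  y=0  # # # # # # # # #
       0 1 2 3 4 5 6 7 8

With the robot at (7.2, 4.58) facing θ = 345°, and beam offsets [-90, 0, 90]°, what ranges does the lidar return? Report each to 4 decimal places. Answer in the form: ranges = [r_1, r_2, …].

beam 1: φ=-90°, α=255°
  d=(-0.2588,-0.9659)  start (7,4)  tX=0.7727 tY=0.6005  stride 1/|dx|=3.8637 1/|dy|=1.0353
    cross y-line → (7,3), t=0.6005
    cross x-line → (6,3), t=0.7727
    cross y-line → (6,2), t=1.6357
    cross y-line → (6,1), t=2.6710 (wall)
  → r_1 = 2.6710
beam 2: φ=0°, α=345°
  d=(0.9659,-0.2588)  start (7,4)  tX=0.8282 tY=2.2409  stride 1/|dx|=1.0353 1/|dy|=3.8637
    cross x-line → (8,4), t=0.8282 (wall)
  → r_2 = 0.8282
beam 3: φ=90°, α=75°
  d=(0.2588,0.9659)  start (7,4)  tX=3.0910 tY=0.4348  stride 1/|dx|=3.8637 1/|dy|=1.0353
    cross y-line → (7,5), t=0.4348 (wall)
  → r_3 = 0.4348

ranges = [2.6710, 0.8282, 0.4348]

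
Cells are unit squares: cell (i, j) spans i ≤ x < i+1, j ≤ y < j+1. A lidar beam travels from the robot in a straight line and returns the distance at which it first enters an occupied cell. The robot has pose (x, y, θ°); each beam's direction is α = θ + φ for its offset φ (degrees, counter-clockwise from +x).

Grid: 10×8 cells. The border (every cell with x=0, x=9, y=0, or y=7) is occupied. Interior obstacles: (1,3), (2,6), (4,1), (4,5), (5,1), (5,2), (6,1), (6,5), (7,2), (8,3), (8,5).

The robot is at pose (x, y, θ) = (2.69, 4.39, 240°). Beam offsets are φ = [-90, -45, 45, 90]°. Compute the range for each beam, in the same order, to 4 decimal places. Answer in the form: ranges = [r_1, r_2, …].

beam 1: φ=-90°, α=150°
  d=(-0.8660,0.5000)  start (2,4)  tX=0.7967 tY=1.2200  stride 1/|dx|=1.1547 1/|dy|=2.0000
    cross x-line → (1,4), t=0.7967
    cross y-line → (1,5), t=1.2200
    cross x-line → (0,5), t=1.9514 (wall)
  → r_1 = 1.9514
beam 2: φ=-45°, α=195°
  d=(-0.9659,-0.2588)  start (2,4)  tX=0.7143 tY=1.5068  stride 1/|dx|=1.0353 1/|dy|=3.8637
    cross x-line → (1,4), t=0.7143
    cross y-line → (1,3), t=1.5068 (wall)
  → r_2 = 1.5068
beam 3: φ=45°, α=285°
  d=(0.2588,-0.9659)  start (2,4)  tX=1.1977 tY=0.4038  stride 1/|dx|=3.8637 1/|dy|=1.0353
    cross y-line → (2,3), t=0.4038
    cross x-line → (3,3), t=1.1977
    cross y-line → (3,2), t=1.4390
    cross y-line → (3,1), t=2.4743
    cross y-line → (3,0), t=3.5096 (wall)
  → r_3 = 3.5096
beam 4: φ=90°, α=330°
  d=(0.8660,-0.5000)  start (2,4)  tX=0.3580 tY=0.7800  stride 1/|dx|=1.1547 1/|dy|=2.0000
    cross x-line → (3,4), t=0.3580
    cross y-line → (3,3), t=0.7800
    cross x-line → (4,3), t=1.5127
    cross x-line → (5,3), t=2.6674
    cross y-line → (5,2), t=2.7800 (wall)
  → r_4 = 2.7800

ranges = [1.9514, 1.5068, 3.5096, 2.7800]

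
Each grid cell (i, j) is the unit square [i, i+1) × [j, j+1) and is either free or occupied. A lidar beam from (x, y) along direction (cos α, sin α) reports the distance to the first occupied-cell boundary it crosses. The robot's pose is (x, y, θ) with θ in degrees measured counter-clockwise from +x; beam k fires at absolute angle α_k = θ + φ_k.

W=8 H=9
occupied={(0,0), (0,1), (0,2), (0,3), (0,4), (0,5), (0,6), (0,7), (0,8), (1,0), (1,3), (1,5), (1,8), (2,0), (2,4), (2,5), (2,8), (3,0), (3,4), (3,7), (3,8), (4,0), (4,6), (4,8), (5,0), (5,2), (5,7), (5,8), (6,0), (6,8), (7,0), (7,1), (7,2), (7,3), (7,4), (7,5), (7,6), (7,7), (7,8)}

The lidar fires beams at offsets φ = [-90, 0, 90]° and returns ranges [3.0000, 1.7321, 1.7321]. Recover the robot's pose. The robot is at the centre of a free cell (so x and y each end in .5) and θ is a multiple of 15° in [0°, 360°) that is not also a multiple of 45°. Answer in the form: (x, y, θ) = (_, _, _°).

Candidates: 33 free-cell centres × 16 headings = 528 poses. Raycast each; keep the one whose scan matches to 4 dp.
  (6.5, 6.5, 75°): beam 1 = 0.5176 ≠ 3.0000 ✗
  (4.5, 5.5, 165°): beam 1 = 0.5176 ≠ 3.0000 ✗
  (1.5, 6.5, 255°): beam 1 = 0.5176 ≠ 3.0000 ✗
  (4.5, 4.5, 195°): beam 1 = 1.5529 ≠ 3.0000 ✗
  …
  (5.5, 4.5, 30°): r_1=3.0000, r_2=1.7321, r_3=1.7321 — all match ✓
Unique over the lattice → pose = (5.5, 4.5, 30°).

(x, y, θ) = (5.5, 4.5, 30°)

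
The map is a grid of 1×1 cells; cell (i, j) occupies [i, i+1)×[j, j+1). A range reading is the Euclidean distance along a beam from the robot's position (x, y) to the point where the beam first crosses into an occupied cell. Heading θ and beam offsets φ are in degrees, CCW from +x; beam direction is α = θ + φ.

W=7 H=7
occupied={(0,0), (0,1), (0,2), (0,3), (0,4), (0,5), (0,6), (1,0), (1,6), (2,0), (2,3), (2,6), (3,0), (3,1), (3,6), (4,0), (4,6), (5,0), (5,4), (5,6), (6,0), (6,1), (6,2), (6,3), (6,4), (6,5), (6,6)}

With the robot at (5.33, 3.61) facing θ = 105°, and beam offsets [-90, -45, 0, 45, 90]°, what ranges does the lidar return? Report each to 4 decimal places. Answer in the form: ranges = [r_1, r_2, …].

ranges = [0.6936, 0.4503, 0.4038, 4.7800, 4.4827]

beam 1: φ=-90°, α=15°
  dir = (cos 15°, sin 15°) = (0.9659, 0.2588); from cell (5,3)
  next x-line at t=0.6936, next y-line at t=1.5068; Δt_x=1.0353, Δt_y=3.8637
    x: enter (6,3) at t=0.6936 ← occupied
  → r_1 = 0.6936
beam 2: φ=-45°, α=60°
  dir = (cos 60°, sin 60°) = (0.5000, 0.8660); from cell (5,3)
  next x-line at t=1.3400, next y-line at t=0.4503; Δt_x=2.0000, Δt_y=1.1547
    y: enter (5,4) at t=0.4503 ← occupied
  → r_2 = 0.4503
beam 3: φ=0°, α=105°
  dir = (cos 105°, sin 105°) = (-0.2588, 0.9659); from cell (5,3)
  next x-line at t=1.2750, next y-line at t=0.4038; Δt_x=3.8637, Δt_y=1.0353
    y: enter (5,4) at t=0.4038 ← occupied
  → r_3 = 0.4038
beam 4: φ=45°, α=150°
  dir = (cos 150°, sin 150°) = (-0.8660, 0.5000); from cell (5,3)
  next x-line at t=0.3811, next y-line at t=0.7800; Δt_x=1.1547, Δt_y=2.0000
    x: enter (4,3) at t=0.3811
    y: enter (4,4) at t=0.7800
    x: enter (3,4) at t=1.5358
    x: enter (2,4) at t=2.6905
    y: enter (2,5) at t=2.7800
    x: enter (1,5) at t=3.8452
    y: enter (1,6) at t=4.7800 ← occupied
  → r_4 = 4.7800
beam 5: φ=90°, α=195°
  dir = (cos 195°, sin 195°) = (-0.9659, -0.2588); from cell (5,3)
  next x-line at t=0.3416, next y-line at t=2.3569; Δt_x=1.0353, Δt_y=3.8637
    x: enter (4,3) at t=0.3416
    x: enter (3,3) at t=1.3769
    y: enter (3,2) at t=2.3569
    x: enter (2,2) at t=2.4122
    x: enter (1,2) at t=3.4475
    x: enter (0,2) at t=4.4827 ← occupied
  → r_5 = 4.4827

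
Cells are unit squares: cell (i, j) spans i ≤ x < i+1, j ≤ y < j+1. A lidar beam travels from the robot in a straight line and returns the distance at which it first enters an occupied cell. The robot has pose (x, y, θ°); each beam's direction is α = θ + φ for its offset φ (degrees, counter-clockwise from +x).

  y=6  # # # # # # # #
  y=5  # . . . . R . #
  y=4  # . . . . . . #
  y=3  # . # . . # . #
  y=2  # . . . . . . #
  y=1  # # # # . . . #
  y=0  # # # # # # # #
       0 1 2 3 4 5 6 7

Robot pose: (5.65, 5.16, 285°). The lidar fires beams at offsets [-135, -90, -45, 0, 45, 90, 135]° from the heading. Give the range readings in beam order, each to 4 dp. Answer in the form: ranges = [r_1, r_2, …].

beam 1: φ=-135°, α=150°
  cosα=-0.8660 sinα=0.5000 | (5,5) | tMaxX 0.7506 tMaxY 1.6800 | tΔX 1.1547 tΔY 2.0000
    t=0.7506 [x] (4,5)
    t=1.6800 [y] (4,6) — stop
  → r_1 = 1.6800
beam 2: φ=-90°, α=195°
  cosα=-0.9659 sinα=-0.2588 | (5,5) | tMaxX 0.6729 tMaxY 0.6182 | tΔX 1.0353 tΔY 3.8637
    t=0.6182 [y] (5,4)
    t=0.6729 [x] (4,4)
    t=1.7082 [x] (3,4)
    t=2.7435 [x] (2,4)
    t=3.7788 [x] (1,4)
    t=4.4819 [y] (1,3)
    t=4.8140 [x] (0,3) — stop
  → r_2 = 4.8140
beam 3: φ=-45°, α=240°
  cosα=-0.5000 sinα=-0.8660 | (5,5) | tMaxX 1.3000 tMaxY 0.1848 | tΔX 2.0000 tΔY 1.1547
    t=0.1848 [y] (5,4)
    t=1.3000 [x] (4,4)
    t=1.3395 [y] (4,3)
    t=2.4942 [y] (4,2)
    t=3.3000 [x] (3,2)
    t=3.6489 [y] (3,1) — stop
  → r_3 = 3.6489
beam 4: φ=0°, α=285°
  cosα=0.2588 sinα=-0.9659 | (5,5) | tMaxX 1.3523 tMaxY 0.1656 | tΔX 3.8637 tΔY 1.0353
    t=0.1656 [y] (5,4)
    t=1.2009 [y] (5,3) — stop
  → r_4 = 1.2009
beam 5: φ=45°, α=330°
  cosα=0.8660 sinα=-0.5000 | (5,5) | tMaxX 0.4041 tMaxY 0.3200 | tΔX 1.1547 tΔY 2.0000
    t=0.3200 [y] (5,4)
    t=0.4041 [x] (6,4)
    t=1.5588 [x] (7,4) — stop
  → r_5 = 1.5588
beam 6: φ=90°, α=15°
  cosα=0.9659 sinα=0.2588 | (5,5) | tMaxX 0.3623 tMaxY 3.2455 | tΔX 1.0353 tΔY 3.8637
    t=0.3623 [x] (6,5)
    t=1.3976 [x] (7,5) — stop
  → r_6 = 1.3976
beam 7: φ=135°, α=60°
  cosα=0.5000 sinα=0.8660 | (5,5) | tMaxX 0.7000 tMaxY 0.9699 | tΔX 2.0000 tΔY 1.1547
    t=0.7000 [x] (6,5)
    t=0.9699 [y] (6,6) — stop
  → r_7 = 0.9699

ranges = [1.6800, 4.8140, 3.6489, 1.2009, 1.5588, 1.3976, 0.9699]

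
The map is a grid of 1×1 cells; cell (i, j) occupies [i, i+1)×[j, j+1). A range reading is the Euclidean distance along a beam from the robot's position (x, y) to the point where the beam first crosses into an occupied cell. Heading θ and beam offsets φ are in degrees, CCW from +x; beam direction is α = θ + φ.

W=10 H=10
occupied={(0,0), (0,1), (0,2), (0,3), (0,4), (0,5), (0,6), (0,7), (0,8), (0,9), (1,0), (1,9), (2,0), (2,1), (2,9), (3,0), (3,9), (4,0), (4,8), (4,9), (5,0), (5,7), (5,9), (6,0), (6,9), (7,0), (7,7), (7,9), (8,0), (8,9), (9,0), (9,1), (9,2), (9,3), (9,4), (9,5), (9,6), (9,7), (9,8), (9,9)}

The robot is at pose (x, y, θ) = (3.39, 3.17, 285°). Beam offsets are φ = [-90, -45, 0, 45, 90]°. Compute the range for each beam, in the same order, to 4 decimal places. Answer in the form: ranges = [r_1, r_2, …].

ranges = [2.4743, 1.3510, 2.2465, 4.3400, 5.8079]

beam 1: φ=-90°, α=195°
  dir = (cos 195°, sin 195°) = (-0.9659, -0.2588); from cell (3,3)
  next x-line at t=0.4038, next y-line at t=0.6568; Δt_x=1.0353, Δt_y=3.8637
    x: enter (2,3) at t=0.4038
    y: enter (2,2) at t=0.6568
    x: enter (1,2) at t=1.4390
    x: enter (0,2) at t=2.4743 ← occupied
  → r_1 = 2.4743
beam 2: φ=-45°, α=240°
  dir = (cos 240°, sin 240°) = (-0.5000, -0.8660); from cell (3,3)
  next x-line at t=0.7800, next y-line at t=0.1963; Δt_x=2.0000, Δt_y=1.1547
    y: enter (3,2) at t=0.1963
    x: enter (2,2) at t=0.7800
    y: enter (2,1) at t=1.3510 ← occupied
  → r_2 = 1.3510
beam 3: φ=0°, α=285°
  dir = (cos 285°, sin 285°) = (0.2588, -0.9659); from cell (3,3)
  next x-line at t=2.3569, next y-line at t=0.1760; Δt_x=3.8637, Δt_y=1.0353
    y: enter (3,2) at t=0.1760
    y: enter (3,1) at t=1.2113
    y: enter (3,0) at t=2.2465 ← occupied
  → r_3 = 2.2465
beam 4: φ=45°, α=330°
  dir = (cos 330°, sin 330°) = (0.8660, -0.5000); from cell (3,3)
  next x-line at t=0.7044, next y-line at t=0.3400; Δt_x=1.1547, Δt_y=2.0000
    y: enter (3,2) at t=0.3400
    x: enter (4,2) at t=0.7044
    x: enter (5,2) at t=1.8591
    y: enter (5,1) at t=2.3400
    x: enter (6,1) at t=3.0138
    x: enter (7,1) at t=4.1685
    y: enter (7,0) at t=4.3400 ← occupied
  → r_4 = 4.3400
beam 5: φ=90°, α=15°
  dir = (cos 15°, sin 15°) = (0.9659, 0.2588); from cell (3,3)
  next x-line at t=0.6315, next y-line at t=3.2069; Δt_x=1.0353, Δt_y=3.8637
    x: enter (4,3) at t=0.6315
    x: enter (5,3) at t=1.6668
    x: enter (6,3) at t=2.7021
    y: enter (6,4) at t=3.2069
    x: enter (7,4) at t=3.7373
    x: enter (8,4) at t=4.7726
    x: enter (9,4) at t=5.8079 ← occupied
  → r_5 = 5.8079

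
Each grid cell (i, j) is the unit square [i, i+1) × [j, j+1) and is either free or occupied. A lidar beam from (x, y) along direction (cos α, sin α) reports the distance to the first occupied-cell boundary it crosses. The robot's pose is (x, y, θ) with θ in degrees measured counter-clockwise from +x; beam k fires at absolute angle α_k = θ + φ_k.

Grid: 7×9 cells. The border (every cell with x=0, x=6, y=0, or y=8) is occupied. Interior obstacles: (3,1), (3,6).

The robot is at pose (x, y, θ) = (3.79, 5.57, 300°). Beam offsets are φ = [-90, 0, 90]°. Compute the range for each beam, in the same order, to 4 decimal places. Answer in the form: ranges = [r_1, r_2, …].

beam 1: φ=-90°, α=210°
  cosα=-0.8660 sinα=-0.5000 | (3,5) | tMaxX 0.9122 tMaxY 1.1400 | tΔX 1.1547 tΔY 2.0000
    t=0.9122 [x] (2,5)
    t=1.1400 [y] (2,4)
    t=2.0669 [x] (1,4)
    t=3.1400 [y] (1,3)
    t=3.2216 [x] (0,3) — stop
  → r_1 = 3.2216
beam 2: φ=0°, α=300°
  cosα=0.5000 sinα=-0.8660 | (3,5) | tMaxX 0.4200 tMaxY 0.6582 | tΔX 2.0000 tΔY 1.1547
    t=0.4200 [x] (4,5)
    t=0.6582 [y] (4,4)
    t=1.8129 [y] (4,3)
    t=2.4200 [x] (5,3)
    t=2.9676 [y] (5,2)
    t=4.1223 [y] (5,1)
    t=4.4200 [x] (6,1) — stop
  → r_2 = 4.4200
beam 3: φ=90°, α=30°
  cosα=0.8660 sinα=0.5000 | (3,5) | tMaxX 0.2425 tMaxY 0.8600 | tΔX 1.1547 tΔY 2.0000
    t=0.2425 [x] (4,5)
    t=0.8600 [y] (4,6)
    t=1.3972 [x] (5,6)
    t=2.5519 [x] (6,6) — stop
  → r_3 = 2.5519

ranges = [3.2216, 4.4200, 2.5519]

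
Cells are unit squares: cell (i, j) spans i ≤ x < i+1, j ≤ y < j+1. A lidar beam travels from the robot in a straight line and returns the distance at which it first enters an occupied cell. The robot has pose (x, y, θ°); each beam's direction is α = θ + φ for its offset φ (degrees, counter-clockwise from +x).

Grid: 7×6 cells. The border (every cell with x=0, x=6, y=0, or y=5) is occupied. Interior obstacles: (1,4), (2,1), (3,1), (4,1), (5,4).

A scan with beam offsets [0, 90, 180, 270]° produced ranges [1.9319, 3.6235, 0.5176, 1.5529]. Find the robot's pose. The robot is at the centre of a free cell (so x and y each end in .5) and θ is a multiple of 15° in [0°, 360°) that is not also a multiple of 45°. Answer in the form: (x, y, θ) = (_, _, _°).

(x, y, θ) = (4.5, 2.5, 75°)

Candidates: 15 free-cell centres × 16 headings = 240 poses. Raycast each; keep the one whose scan matches to 4 dp.
  (3.5, 3.5, 195°): beam 1 = 2.5882 ≠ 1.9319 ✗
  (2.5, 3.5, 195°): beam 1 = 1.5529 ≠ 1.9319 ✗
  (1.5, 2.5, 15°): beam 1 = 4.6587 ≠ 1.9319 ✗
  (2.5, 4.5, 330°): beam 1 = 4.0415 ≠ 1.9319 ✗
  …
  (4.5, 2.5, 75°): r_1=1.9319, r_2=3.6235, r_3=0.5176, r_4=1.5529 — all match ✓
No second candidate reproduces the full scan.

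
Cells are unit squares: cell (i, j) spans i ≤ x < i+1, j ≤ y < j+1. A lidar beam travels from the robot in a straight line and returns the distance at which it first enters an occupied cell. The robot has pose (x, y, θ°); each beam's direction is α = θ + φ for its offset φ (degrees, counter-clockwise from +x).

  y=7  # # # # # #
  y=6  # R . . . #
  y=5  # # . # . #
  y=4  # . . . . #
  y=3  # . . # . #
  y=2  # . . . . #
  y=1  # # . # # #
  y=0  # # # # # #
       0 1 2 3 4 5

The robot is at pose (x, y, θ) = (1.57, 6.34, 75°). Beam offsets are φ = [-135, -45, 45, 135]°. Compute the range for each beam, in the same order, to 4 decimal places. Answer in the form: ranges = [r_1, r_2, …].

ranges = [0.3926, 1.3200, 0.7621, 0.6582]

beam 1: φ=-135°, α=300°
  direction (0.5000, -0.8660); cell (1,6); t to first gridline: x 0.8600, y 0.3926 (then +2.0000 / +1.1547)
    (1,5) via y @ 0.3926  # hit
  → r_1 = 0.3926
beam 2: φ=-45°, α=30°
  direction (0.8660, 0.5000); cell (1,6); t to first gridline: x 0.4965, y 1.3200 (then +1.1547 / +2.0000)
    (2,6) via x @ 0.4965
    (2,7) via y @ 1.3200  # hit
  → r_2 = 1.3200
beam 3: φ=45°, α=120°
  direction (-0.5000, 0.8660); cell (1,6); t to first gridline: x 1.1400, y 0.7621 (then +2.0000 / +1.1547)
    (1,7) via y @ 0.7621  # hit
  → r_3 = 0.7621
beam 4: φ=135°, α=210°
  direction (-0.8660, -0.5000); cell (1,6); t to first gridline: x 0.6582, y 0.6800 (then +1.1547 / +2.0000)
    (0,6) via x @ 0.6582  # hit
  → r_4 = 0.6582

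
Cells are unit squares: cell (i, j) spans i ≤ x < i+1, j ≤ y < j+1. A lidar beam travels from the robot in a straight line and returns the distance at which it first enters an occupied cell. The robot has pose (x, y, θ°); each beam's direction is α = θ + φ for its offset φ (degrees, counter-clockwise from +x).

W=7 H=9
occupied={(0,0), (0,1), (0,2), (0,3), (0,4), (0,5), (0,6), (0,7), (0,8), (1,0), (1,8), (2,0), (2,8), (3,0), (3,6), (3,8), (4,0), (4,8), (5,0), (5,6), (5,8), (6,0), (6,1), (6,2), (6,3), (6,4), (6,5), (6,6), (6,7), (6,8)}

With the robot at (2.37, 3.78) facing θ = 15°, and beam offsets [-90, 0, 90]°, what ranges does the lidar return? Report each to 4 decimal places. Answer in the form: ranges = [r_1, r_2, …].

ranges = [2.8781, 3.7581, 4.3689]

beam 1: φ=-90°, α=285°
  direction (0.2588, -0.9659); cell (2,3); t to first gridline: x 2.4341, y 0.8075 (then +3.8637 / +1.0353)
    (2,2) via y @ 0.8075
    (2,1) via y @ 1.8428
    (3,1) via x @ 2.4341
    (3,0) via y @ 2.8781  # hit
  → r_1 = 2.8781
beam 2: φ=0°, α=15°
  direction (0.9659, 0.2588); cell (2,3); t to first gridline: x 0.6522, y 0.8500 (then +1.0353 / +3.8637)
    (3,3) via x @ 0.6522
    (3,4) via y @ 0.8500
    (4,4) via x @ 1.6875
    (5,4) via x @ 2.7228
    (6,4) via x @ 3.7581  # hit
  → r_2 = 3.7581
beam 3: φ=90°, α=105°
  direction (-0.2588, 0.9659); cell (2,3); t to first gridline: x 1.4296, y 0.2278 (then +3.8637 / +1.0353)
    (2,4) via y @ 0.2278
    (2,5) via y @ 1.2630
    (1,5) via x @ 1.4296
    (1,6) via y @ 2.2983
    (1,7) via y @ 3.3336
    (1,8) via y @ 4.3689  # hit
  → r_3 = 4.3689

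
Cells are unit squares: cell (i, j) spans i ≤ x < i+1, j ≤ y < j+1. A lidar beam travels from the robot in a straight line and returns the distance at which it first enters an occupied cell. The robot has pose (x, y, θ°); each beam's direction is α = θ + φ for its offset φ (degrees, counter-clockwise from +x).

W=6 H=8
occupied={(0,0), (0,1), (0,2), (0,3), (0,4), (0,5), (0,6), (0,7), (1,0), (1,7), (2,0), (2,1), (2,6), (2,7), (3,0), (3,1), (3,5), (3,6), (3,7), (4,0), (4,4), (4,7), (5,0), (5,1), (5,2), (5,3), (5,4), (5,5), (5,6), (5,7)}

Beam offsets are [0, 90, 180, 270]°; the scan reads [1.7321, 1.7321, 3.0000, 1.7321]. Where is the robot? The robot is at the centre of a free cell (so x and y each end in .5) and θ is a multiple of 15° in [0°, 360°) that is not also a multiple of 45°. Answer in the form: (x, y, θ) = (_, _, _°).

(x, y, θ) = (2.5, 3.5, 300°)

Enumerate (i+0.5, j+0.5, θ) over the 18 free cells and 16 admissible headings. For each, cast all 4 beams and compare to the given ranges.
  (4.5, 6.5, 240°): beam 1 = 1.0000 ≠ 1.7321 ✗
  (1.5, 4.5, 120°): beam 1 = 1.0000 ≠ 1.7321 ✗
  (1.5, 3.5, 345°): beam 1 = 3.6235 ≠ 1.7321 ✗
  (2.5, 2.5, 345°): beam 1 = 2.5882 ≠ 1.7321 ✗
  …
  (2.5, 3.5, 300°): r_1=1.7321, r_2=1.7321, r_3=3.0000, r_4=1.7321 — all match ✓
Only this pose fits every beam.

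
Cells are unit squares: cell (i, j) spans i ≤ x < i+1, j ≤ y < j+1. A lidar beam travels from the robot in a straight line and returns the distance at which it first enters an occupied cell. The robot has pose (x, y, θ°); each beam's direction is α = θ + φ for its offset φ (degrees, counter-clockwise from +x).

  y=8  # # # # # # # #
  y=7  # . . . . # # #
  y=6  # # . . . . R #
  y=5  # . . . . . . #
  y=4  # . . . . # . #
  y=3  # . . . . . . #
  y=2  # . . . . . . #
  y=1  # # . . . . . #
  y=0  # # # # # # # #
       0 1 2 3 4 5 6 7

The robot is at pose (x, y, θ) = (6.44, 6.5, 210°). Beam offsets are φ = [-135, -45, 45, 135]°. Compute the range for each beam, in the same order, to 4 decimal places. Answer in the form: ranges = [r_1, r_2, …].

beam 1: φ=-135°, α=75°
  cosα=0.2588 sinα=0.9659 | (6,6) | tMaxX 2.1637 tMaxY 0.5176 | tΔX 3.8637 tΔY 1.0353
    t=0.5176 [y] (6,7) — stop
  → r_1 = 0.5176
beam 2: φ=-45°, α=165°
  cosα=-0.9659 sinα=0.2588 | (6,6) | tMaxX 0.4555 tMaxY 1.9319 | tΔX 1.0353 tΔY 3.8637
    t=0.4555 [x] (5,6)
    t=1.4908 [x] (4,6)
    t=1.9319 [y] (4,7)
    t=2.5261 [x] (3,7)
    t=3.5614 [x] (2,7)
    t=4.5966 [x] (1,7)
    t=5.6319 [x] (0,7) — stop
  → r_2 = 5.6319
beam 3: φ=45°, α=255°
  cosα=-0.2588 sinα=-0.9659 | (6,6) | tMaxX 1.7000 tMaxY 0.5176 | tΔX 3.8637 tΔY 1.0353
    t=0.5176 [y] (6,5)
    t=1.5529 [y] (6,4)
    t=1.7000 [x] (5,4) — stop
  → r_3 = 1.7000
beam 4: φ=135°, α=345°
  cosα=0.9659 sinα=-0.2588 | (6,6) | tMaxX 0.5798 tMaxY 1.9319 | tΔX 1.0353 tΔY 3.8637
    t=0.5798 [x] (7,6) — stop
  → r_4 = 0.5798

ranges = [0.5176, 5.6319, 1.7000, 0.5798]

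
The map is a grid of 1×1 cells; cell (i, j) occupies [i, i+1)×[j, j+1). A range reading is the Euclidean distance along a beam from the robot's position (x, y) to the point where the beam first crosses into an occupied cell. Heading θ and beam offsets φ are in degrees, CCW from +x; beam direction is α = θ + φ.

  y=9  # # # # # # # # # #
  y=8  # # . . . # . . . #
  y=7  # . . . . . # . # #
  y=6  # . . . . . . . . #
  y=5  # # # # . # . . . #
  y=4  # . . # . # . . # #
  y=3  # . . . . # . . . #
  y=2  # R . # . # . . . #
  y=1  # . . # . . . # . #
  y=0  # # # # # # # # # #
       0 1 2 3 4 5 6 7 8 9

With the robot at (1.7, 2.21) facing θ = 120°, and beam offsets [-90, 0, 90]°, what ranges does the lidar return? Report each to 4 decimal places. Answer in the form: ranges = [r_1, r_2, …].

beam 1: φ=-90°, α=30°
  dir = (cos 30°, sin 30°) = (0.8660, 0.5000); from cell (1,2)
  next x-line at t=0.3464, next y-line at t=1.5800; Δt_x=1.1547, Δt_y=2.0000
    x: enter (2,2) at t=0.3464
    x: enter (3,2) at t=1.5011 ← occupied
  → r_1 = 1.5011
beam 2: φ=0°, α=120°
  dir = (cos 120°, sin 120°) = (-0.5000, 0.8660); from cell (1,2)
  next x-line at t=1.4000, next y-line at t=0.9122; Δt_x=2.0000, Δt_y=1.1547
    y: enter (1,3) at t=0.9122
    x: enter (0,3) at t=1.4000 ← occupied
  → r_2 = 1.4000
beam 3: φ=90°, α=210°
  dir = (cos 210°, sin 210°) = (-0.8660, -0.5000); from cell (1,2)
  next x-line at t=0.8083, next y-line at t=0.4200; Δt_x=1.1547, Δt_y=2.0000
    y: enter (1,1) at t=0.4200
    x: enter (0,1) at t=0.8083 ← occupied
  → r_3 = 0.8083

ranges = [1.5011, 1.4000, 0.8083]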